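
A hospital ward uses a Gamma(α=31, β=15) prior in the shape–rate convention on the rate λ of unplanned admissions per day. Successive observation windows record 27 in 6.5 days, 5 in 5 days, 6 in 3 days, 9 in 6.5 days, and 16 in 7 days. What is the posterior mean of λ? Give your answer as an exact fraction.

94/43

Total count: 27 + 5 + 6 + 9 + 16 = 63.
Total exposure: 6.5 + 5 + 3 + 6.5 + 7 = 28 days.
Conjugate update: add total count to the shape and total exposure to the rate, giving Gamma(94, 43).
Posterior mean = α'/β' = 94/43.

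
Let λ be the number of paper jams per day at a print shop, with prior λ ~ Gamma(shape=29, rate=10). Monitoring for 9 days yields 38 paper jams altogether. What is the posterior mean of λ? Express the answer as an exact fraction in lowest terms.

Total count 38 over total exposure 9 days.
By Gamma–Poisson conjugacy, the posterior is Gamma(α + Σx, β + Σt) = Gamma(29 + 38, 10 + 9) = Gamma(67, 19).
Posterior mean = α'/β' = 67/19.

67/19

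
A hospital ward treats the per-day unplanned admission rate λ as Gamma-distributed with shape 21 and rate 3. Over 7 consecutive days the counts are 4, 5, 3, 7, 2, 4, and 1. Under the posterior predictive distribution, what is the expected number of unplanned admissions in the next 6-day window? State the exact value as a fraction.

141/5

Total count: 4 + 5 + 3 + 7 + 2 + 4 + 1 = 26.
Total exposure: 7 days.
By Gamma–Poisson conjugacy, the posterior is Gamma(α + Σx, β + Σt) = Gamma(21 + 26, 3 + 7) = Gamma(47, 10).
Predictive mean over a 6-day window = T·E[λ|data] = 6·47/10 = 141/5.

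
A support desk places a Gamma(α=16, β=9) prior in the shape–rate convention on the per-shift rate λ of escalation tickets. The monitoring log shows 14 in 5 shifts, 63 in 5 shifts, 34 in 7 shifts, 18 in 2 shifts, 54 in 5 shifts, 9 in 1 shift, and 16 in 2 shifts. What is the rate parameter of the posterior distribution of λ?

36

Total count: 14 + 63 + 34 + 18 + 54 + 9 + 16 = 208.
Total exposure: 5 + 5 + 7 + 2 + 5 + 1 + 2 = 27 shifts.
The Gamma prior is conjugate for the Poisson rate, so λ | data ~ Gamma(16+208, 9+27) = Gamma(224, 36).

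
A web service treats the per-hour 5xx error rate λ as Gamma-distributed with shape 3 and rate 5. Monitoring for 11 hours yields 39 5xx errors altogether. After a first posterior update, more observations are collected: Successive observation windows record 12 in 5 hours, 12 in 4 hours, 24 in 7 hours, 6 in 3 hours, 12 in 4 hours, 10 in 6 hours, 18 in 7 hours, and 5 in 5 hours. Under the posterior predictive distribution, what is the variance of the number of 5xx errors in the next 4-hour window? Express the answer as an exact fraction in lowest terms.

Total count 39 over total exposure 11 hours.
After the first batch: Gamma(3 + 39, 5 + 11) = Gamma(42, 16).
Total count: 12 + 12 + 24 + 6 + 12 + 10 + 18 + 5 = 99.
Total exposure: 5 + 4 + 7 + 3 + 4 + 6 + 7 + 5 = 41 hours.
After the second batch: Gamma(42 + 99, 16 + 41) = Gamma(141, 57).
The posterior predictive for a window of length T is Negative Binomial with variance T·α'·(β'+T)/β'² = 4·141·61/3249 = 11468/1083.

11468/1083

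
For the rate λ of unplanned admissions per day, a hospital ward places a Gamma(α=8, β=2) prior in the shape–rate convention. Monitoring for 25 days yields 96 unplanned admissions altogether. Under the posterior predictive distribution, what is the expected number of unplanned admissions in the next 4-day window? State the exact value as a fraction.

416/27

Total count 96 over total exposure 25 days.
Gamma(α, β) with Poisson data over total exposure Σt gives posterior Gamma(α+Σx, β+Σt) = Gamma(104, 27).
Predictive mean over a 4-day window = T·E[λ|data] = 4·104/27 = 416/27.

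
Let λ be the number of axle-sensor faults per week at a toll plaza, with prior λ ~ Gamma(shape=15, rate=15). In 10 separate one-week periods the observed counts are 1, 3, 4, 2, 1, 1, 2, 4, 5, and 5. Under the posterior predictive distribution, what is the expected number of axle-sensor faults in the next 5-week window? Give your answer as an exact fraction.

43/5

Total count: 1 + 3 + 4 + 2 + 1 + 1 + 2 + 4 + 5 + 5 = 28.
Total exposure: 10 weeks.
By Gamma–Poisson conjugacy, the posterior is Gamma(α + Σx, β + Σt) = Gamma(15 + 28, 15 + 10) = Gamma(43, 25).
Predictive mean over a 5-week window = T·E[λ|data] = 5·43/25 = 43/5.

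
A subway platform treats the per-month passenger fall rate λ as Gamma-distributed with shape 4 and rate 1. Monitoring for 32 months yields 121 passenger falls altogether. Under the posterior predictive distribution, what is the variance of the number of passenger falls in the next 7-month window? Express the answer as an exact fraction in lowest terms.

35000/1089

Total count 121 over total exposure 32 months.
Posterior: α' = 4 + 121 = 125, β' = 1 + 32 = 33.
The posterior predictive for a window of length T is Negative Binomial with variance T·α'·(β'+T)/β'² = 7·125·40/1089 = 35000/1089.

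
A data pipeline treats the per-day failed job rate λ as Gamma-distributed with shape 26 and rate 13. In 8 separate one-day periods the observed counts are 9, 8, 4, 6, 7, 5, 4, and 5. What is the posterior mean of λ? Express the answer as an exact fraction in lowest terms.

Total count: 9 + 8 + 4 + 6 + 7 + 5 + 4 + 5 = 48.
Total exposure: 8 days.
The Gamma prior is conjugate for the Poisson rate, so λ | data ~ Gamma(26+48, 13+8) = Gamma(74, 21).
Posterior mean = α'/β' = 74/21.

74/21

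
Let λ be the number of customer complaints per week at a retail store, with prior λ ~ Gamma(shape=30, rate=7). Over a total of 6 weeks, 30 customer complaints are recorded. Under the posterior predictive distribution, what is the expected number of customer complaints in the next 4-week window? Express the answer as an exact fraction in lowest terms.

Total count 30 over total exposure 6 weeks.
By Gamma–Poisson conjugacy, the posterior is Gamma(α + Σx, β + Σt) = Gamma(30 + 30, 7 + 6) = Gamma(60, 13).
Predictive mean over a 4-week window = T·E[λ|data] = 4·60/13 = 240/13.

240/13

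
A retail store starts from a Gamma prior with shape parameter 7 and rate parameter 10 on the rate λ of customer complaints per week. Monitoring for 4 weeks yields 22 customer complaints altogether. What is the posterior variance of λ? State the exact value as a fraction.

Total count 22 over total exposure 4 weeks.
Posterior: α' = 7 + 22 = 29, β' = 10 + 4 = 14.
Posterior variance = α'/β'² = 29/196.

29/196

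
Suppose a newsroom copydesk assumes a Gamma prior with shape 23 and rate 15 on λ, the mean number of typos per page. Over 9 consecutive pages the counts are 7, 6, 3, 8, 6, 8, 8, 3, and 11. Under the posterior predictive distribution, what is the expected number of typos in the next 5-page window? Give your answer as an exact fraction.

Total count: 7 + 6 + 3 + 8 + 6 + 8 + 8 + 3 + 11 = 60.
Total exposure: 9 pages.
The Gamma prior is conjugate for the Poisson rate, so λ | data ~ Gamma(23+60, 15+9) = Gamma(83, 24).
Predictive mean over a 5-page window = T·E[λ|data] = 5·83/24 = 415/24.

415/24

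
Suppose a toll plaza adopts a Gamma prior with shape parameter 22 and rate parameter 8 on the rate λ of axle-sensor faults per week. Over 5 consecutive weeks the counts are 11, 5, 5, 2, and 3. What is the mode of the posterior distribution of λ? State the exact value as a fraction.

Total count: 11 + 5 + 5 + 2 + 3 = 26.
Total exposure: 5 weeks.
Posterior: α' = 22 + 26 = 48, β' = 8 + 5 = 13.
Posterior mode = (α'−1)/β' = 47/13.

47/13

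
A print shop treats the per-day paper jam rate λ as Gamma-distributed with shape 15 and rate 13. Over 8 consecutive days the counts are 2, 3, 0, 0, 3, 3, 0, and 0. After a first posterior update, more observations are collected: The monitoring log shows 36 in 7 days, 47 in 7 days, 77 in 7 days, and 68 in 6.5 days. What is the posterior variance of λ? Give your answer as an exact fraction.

1016/9409

Total count: 2 + 3 + 0 + 0 + 3 + 3 + 0 + 0 = 11.
Total exposure: 8 days.
After the first batch: Gamma(15 + 11, 13 + 8) = Gamma(26, 21).
Total count: 36 + 47 + 77 + 68 = 228.
Total exposure: 7 + 7 + 7 + 6.5 = 27.5 days.
After the second batch: Gamma(26 + 228, 21 + 27.5) = Gamma(254, 97/2).
Posterior variance = α'/β'² = 254/(9409/4) = 1016/9409.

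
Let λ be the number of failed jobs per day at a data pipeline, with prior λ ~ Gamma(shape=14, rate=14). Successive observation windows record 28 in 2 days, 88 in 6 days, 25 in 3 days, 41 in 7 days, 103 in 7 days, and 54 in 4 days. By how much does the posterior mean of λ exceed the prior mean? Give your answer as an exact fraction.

Total count: 28 + 88 + 25 + 41 + 103 + 54 = 339.
Total exposure: 2 + 6 + 3 + 7 + 7 + 4 = 29 days.
By Gamma–Poisson conjugacy, the posterior is Gamma(α + Σx, β + Σt) = Gamma(14 + 339, 14 + 29) = Gamma(353, 43).
Posterior mean = 353/43 = 353/43; prior mean = 14/14 = 1. Difference = 353/43 − 1 = 310/43.

310/43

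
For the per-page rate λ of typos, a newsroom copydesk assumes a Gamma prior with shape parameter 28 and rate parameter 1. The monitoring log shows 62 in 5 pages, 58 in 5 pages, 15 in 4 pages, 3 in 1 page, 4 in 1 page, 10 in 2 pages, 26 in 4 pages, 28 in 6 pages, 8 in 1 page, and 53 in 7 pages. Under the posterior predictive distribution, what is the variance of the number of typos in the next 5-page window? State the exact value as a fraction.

Total count: 62 + 58 + 15 + 3 + 4 + 10 + 26 + 28 + 8 + 53 = 267.
Total exposure: 5 + 5 + 4 + 1 + 1 + 2 + 4 + 6 + 1 + 7 = 36 pages.
Conjugate update: add total count to the shape and total exposure to the rate, giving Gamma(295, 37).
The posterior predictive for a window of length T is Negative Binomial with variance T·α'·(β'+T)/β'² = 5·295·42/1369 = 61950/1369.

61950/1369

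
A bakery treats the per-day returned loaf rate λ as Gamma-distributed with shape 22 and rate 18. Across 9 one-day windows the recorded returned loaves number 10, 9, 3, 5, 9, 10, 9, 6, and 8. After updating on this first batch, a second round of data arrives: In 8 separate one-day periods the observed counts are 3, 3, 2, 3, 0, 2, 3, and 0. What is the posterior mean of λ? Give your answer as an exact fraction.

107/35

Total count: 10 + 9 + 3 + 5 + 9 + 10 + 9 + 6 + 8 = 69.
Total exposure: 9 days.
After the first batch: Gamma(22 + 69, 18 + 9) = Gamma(91, 27).
Total count: 3 + 3 + 2 + 3 + 0 + 2 + 3 + 0 = 16.
Total exposure: 8 days.
After the second batch: Gamma(91 + 16, 27 + 8) = Gamma(107, 35).
Posterior mean = α'/β' = 107/35.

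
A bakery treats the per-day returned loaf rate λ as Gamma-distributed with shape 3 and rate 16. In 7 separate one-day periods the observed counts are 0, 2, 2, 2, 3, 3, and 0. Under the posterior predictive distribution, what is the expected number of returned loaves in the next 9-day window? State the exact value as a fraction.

Total count: 0 + 2 + 2 + 2 + 3 + 3 + 0 = 12.
Total exposure: 7 days.
By Gamma–Poisson conjugacy, the posterior is Gamma(α + Σx, β + Σt) = Gamma(3 + 12, 16 + 7) = Gamma(15, 23).
Predictive mean over a 9-day window = T·E[λ|data] = 9·15/23 = 135/23.

135/23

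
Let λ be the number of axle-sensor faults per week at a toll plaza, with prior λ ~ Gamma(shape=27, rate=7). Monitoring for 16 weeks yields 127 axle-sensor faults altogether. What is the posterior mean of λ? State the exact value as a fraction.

154/23

Total count 127 over total exposure 16 weeks.
Gamma(α, β) with Poisson data over total exposure Σt gives posterior Gamma(α+Σx, β+Σt) = Gamma(154, 23).
Posterior mean = α'/β' = 154/23.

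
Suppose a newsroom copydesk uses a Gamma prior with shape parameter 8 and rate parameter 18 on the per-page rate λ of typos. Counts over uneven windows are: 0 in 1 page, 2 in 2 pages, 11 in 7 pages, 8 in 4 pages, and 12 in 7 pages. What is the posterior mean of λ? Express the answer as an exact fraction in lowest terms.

41/39

Total count: 0 + 2 + 11 + 8 + 12 = 33.
Total exposure: 1 + 2 + 7 + 4 + 7 = 21 pages.
Conjugate update: add total count to the shape and total exposure to the rate, giving Gamma(41, 39).
Posterior mean = α'/β' = 41/39.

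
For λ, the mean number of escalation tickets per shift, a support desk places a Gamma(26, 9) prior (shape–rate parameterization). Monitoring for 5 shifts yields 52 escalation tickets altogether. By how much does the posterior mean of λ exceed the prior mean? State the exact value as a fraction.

169/63

Total count 52 over total exposure 5 shifts.
Posterior: α' = 26 + 52 = 78, β' = 9 + 5 = 14.
Posterior mean = 78/14 = 39/7; prior mean = 26/9 = 26/9. Difference = 39/7 − 26/9 = 169/63.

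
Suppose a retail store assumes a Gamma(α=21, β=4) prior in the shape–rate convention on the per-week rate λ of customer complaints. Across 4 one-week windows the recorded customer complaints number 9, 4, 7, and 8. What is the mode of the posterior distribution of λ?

Total count: 9 + 4 + 7 + 8 = 28.
Total exposure: 4 weeks.
The Gamma prior is conjugate for the Poisson rate, so λ | data ~ Gamma(21+28, 4+4) = Gamma(49, 8).
Posterior mode = (α'−1)/β' = 48/8 = 6.

6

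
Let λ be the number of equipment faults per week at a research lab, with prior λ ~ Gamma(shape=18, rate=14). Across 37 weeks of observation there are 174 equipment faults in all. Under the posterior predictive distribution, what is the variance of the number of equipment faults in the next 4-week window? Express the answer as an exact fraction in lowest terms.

Total count 174 over total exposure 37 weeks.
By Gamma–Poisson conjugacy, the posterior is Gamma(α + Σx, β + Σt) = Gamma(18 + 174, 14 + 37) = Gamma(192, 51).
The posterior predictive for a window of length T is Negative Binomial with variance T·α'·(β'+T)/β'² = 4·192·55/2601 = 14080/867.

14080/867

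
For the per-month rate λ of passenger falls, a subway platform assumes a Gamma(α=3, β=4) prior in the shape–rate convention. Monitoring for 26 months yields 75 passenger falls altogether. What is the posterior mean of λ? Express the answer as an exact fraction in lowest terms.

13/5

Total count 75 over total exposure 26 months.
By Gamma–Poisson conjugacy, the posterior is Gamma(α + Σx, β + Σt) = Gamma(3 + 75, 4 + 26) = Gamma(78, 30).
Posterior mean = α'/β' = 78/30 = 13/5.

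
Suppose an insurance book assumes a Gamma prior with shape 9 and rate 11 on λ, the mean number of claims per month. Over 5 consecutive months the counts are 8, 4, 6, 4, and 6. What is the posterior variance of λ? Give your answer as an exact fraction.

37/256

Total count: 8 + 4 + 6 + 4 + 6 = 28.
Total exposure: 5 months.
Posterior: α' = 9 + 28 = 37, β' = 11 + 5 = 16.
Posterior variance = α'/β'² = 37/256.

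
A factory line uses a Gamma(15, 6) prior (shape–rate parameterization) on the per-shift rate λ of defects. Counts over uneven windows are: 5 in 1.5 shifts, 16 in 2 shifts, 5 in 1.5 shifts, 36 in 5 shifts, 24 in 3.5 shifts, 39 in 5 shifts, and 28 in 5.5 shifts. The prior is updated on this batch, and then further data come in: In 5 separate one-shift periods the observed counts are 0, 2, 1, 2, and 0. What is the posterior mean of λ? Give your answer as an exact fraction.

173/35

Total count: 5 + 16 + 5 + 36 + 24 + 39 + 28 = 153.
Total exposure: 1.5 + 2 + 1.5 + 5 + 3.5 + 5 + 5.5 = 24 shifts.
After the first batch: Gamma(15 + 153, 6 + 24) = Gamma(168, 30).
Total count: 0 + 2 + 1 + 2 + 0 = 5.
Total exposure: 5 shifts.
After the second batch: Gamma(168 + 5, 30 + 5) = Gamma(173, 35).
Posterior mean = α'/β' = 173/35.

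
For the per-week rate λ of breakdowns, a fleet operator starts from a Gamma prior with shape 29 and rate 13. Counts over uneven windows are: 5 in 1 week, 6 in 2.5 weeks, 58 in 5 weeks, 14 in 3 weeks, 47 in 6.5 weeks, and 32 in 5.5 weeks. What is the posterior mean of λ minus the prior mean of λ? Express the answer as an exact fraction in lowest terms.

2849/949

Total count: 5 + 6 + 58 + 14 + 47 + 32 = 162.
Total exposure: 1 + 2.5 + 5 + 3 + 6.5 + 5.5 = 23.5 weeks.
Conjugate update: add total count to the shape and total exposure to the rate, giving Gamma(191, 73/2).
Posterior mean = 191/(73/2) = 382/73; prior mean = 29/13 = 29/13. Difference = 382/73 − 29/13 = 2849/949.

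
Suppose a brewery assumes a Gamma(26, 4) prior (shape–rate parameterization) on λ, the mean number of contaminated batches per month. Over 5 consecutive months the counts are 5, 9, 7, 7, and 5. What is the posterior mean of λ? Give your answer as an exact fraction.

59/9

Total count: 5 + 9 + 7 + 7 + 5 = 33.
Total exposure: 5 months.
Gamma(α, β) with Poisson data over total exposure Σt gives posterior Gamma(α+Σx, β+Σt) = Gamma(59, 9).
Posterior mean = α'/β' = 59/9.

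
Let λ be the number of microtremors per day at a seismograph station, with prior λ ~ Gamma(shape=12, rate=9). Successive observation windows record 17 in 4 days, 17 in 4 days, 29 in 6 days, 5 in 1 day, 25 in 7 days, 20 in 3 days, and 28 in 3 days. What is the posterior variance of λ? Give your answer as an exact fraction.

153/1369

Total count: 17 + 17 + 29 + 5 + 25 + 20 + 28 = 141.
Total exposure: 4 + 4 + 6 + 1 + 7 + 3 + 3 = 28 days.
The Gamma prior is conjugate for the Poisson rate, so λ | data ~ Gamma(12+141, 9+28) = Gamma(153, 37).
Posterior variance = α'/β'² = 153/1369.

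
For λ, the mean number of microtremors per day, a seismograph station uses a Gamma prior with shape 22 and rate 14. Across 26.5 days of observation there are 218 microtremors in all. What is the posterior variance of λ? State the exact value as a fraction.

320/2187

Total count 218 over total exposure 26.5 days.
Conjugate update: add total count to the shape and total exposure to the rate, giving Gamma(240, 81/2).
Posterior variance = α'/β'² = 240/(6561/4) = 320/2187.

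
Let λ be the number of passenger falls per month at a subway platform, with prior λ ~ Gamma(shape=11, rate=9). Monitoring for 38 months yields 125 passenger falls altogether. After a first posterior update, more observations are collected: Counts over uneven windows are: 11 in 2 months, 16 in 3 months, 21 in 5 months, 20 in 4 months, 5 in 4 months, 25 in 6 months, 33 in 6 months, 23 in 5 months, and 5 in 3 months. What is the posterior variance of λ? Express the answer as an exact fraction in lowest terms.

59/1445

Total count 125 over total exposure 38 months.
After the first batch: Gamma(11 + 125, 9 + 38) = Gamma(136, 47).
Total count: 11 + 16 + 21 + 20 + 5 + 25 + 33 + 23 + 5 = 159.
Total exposure: 2 + 3 + 5 + 4 + 4 + 6 + 6 + 5 + 3 = 38 months.
After the second batch: Gamma(136 + 159, 47 + 38) = Gamma(295, 85).
Posterior variance = α'/β'² = 295/7225 = 59/1445.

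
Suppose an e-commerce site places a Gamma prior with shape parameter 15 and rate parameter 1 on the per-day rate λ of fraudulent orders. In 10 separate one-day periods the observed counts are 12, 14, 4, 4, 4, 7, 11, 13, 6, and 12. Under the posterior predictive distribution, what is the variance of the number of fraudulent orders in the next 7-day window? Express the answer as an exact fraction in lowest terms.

12852/121

Total count: 12 + 14 + 4 + 4 + 4 + 7 + 11 + 13 + 6 + 12 = 87.
Total exposure: 10 days.
By Gamma–Poisson conjugacy, the posterior is Gamma(α + Σx, β + Σt) = Gamma(15 + 87, 1 + 10) = Gamma(102, 11).
The posterior predictive for a window of length T is Negative Binomial with variance T·α'·(β'+T)/β'² = 7·102·18/121 = 12852/121.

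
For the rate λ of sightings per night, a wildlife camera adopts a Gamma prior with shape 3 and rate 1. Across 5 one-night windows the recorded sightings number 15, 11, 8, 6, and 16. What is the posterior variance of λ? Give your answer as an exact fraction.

Total count: 15 + 11 + 8 + 6 + 16 = 56.
Total exposure: 5 nights.
Posterior: α' = 3 + 56 = 59, β' = 1 + 5 = 6.
Posterior variance = α'/β'² = 59/36.

59/36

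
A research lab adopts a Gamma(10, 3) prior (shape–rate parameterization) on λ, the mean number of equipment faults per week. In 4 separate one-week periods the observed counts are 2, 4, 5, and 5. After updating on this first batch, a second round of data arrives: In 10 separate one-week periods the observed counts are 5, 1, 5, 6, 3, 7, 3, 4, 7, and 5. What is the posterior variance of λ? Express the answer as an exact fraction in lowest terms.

72/289

Total count: 2 + 4 + 5 + 5 = 16.
Total exposure: 4 weeks.
After the first batch: Gamma(10 + 16, 3 + 4) = Gamma(26, 7).
Total count: 5 + 1 + 5 + 6 + 3 + 7 + 3 + 4 + 7 + 5 = 46.
Total exposure: 10 weeks.
After the second batch: Gamma(26 + 46, 7 + 10) = Gamma(72, 17).
Posterior variance = α'/β'² = 72/289.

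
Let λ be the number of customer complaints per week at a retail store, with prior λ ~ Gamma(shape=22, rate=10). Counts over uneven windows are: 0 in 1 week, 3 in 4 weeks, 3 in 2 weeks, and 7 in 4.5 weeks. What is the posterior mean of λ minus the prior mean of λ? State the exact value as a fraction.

-123/215

Total count: 0 + 3 + 3 + 7 = 13.
Total exposure: 1 + 4 + 2 + 4.5 = 11.5 weeks.
Gamma(α, β) with Poisson data over total exposure Σt gives posterior Gamma(α+Σx, β+Σt) = Gamma(35, 43/2).
Posterior mean = 35/(43/2) = 70/43; prior mean = 22/10 = 11/5. Difference = 70/43 − 11/5 = -123/215.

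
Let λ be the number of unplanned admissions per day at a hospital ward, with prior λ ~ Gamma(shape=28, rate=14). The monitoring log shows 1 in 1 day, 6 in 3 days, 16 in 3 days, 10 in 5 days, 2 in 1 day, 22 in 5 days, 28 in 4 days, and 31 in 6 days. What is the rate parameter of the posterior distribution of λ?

42

Total count: 1 + 6 + 16 + 10 + 2 + 22 + 28 + 31 = 116.
Total exposure: 1 + 3 + 3 + 5 + 1 + 5 + 4 + 6 = 28 days.
Conjugate update: add total count to the shape and total exposure to the rate, giving Gamma(144, 42).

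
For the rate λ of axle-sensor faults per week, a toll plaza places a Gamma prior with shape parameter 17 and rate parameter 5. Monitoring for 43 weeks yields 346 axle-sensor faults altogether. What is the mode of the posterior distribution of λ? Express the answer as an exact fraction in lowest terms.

Total count 346 over total exposure 43 weeks.
By Gamma–Poisson conjugacy, the posterior is Gamma(α + Σx, β + Σt) = Gamma(17 + 346, 5 + 43) = Gamma(363, 48).
Posterior mode = (α'−1)/β' = 362/48 = 181/24.

181/24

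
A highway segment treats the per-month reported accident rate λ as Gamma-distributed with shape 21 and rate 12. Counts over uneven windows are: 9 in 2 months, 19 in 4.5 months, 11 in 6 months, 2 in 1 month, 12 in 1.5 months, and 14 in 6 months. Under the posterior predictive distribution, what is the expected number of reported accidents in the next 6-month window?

Total count: 9 + 19 + 11 + 2 + 12 + 14 = 67.
Total exposure: 2 + 4.5 + 6 + 1 + 1.5 + 6 = 21 months.
The Gamma prior is conjugate for the Poisson rate, so λ | data ~ Gamma(21+67, 12+21) = Gamma(88, 33).
Predictive mean over a 6-month window = T·E[λ|data] = 6·88/33 = 16.

16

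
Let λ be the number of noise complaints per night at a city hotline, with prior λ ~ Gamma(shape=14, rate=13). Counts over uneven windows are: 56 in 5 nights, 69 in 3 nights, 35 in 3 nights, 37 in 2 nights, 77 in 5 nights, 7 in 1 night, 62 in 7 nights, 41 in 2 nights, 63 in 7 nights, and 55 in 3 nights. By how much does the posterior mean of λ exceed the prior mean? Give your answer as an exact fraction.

Total count: 56 + 69 + 35 + 37 + 77 + 7 + 62 + 41 + 63 + 55 = 502.
Total exposure: 5 + 3 + 3 + 2 + 5 + 1 + 7 + 2 + 7 + 3 = 38 nights.
Conjugate update: add total count to the shape and total exposure to the rate, giving Gamma(516, 51).
Posterior mean = 516/51 = 172/17; prior mean = 14/13 = 14/13. Difference = 172/17 − 14/13 = 1998/221.

1998/221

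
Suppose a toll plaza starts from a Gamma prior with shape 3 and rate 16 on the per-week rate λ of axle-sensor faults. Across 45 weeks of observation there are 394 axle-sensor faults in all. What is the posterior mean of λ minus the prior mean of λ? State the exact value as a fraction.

Total count 394 over total exposure 45 weeks.
The Gamma prior is conjugate for the Poisson rate, so λ | data ~ Gamma(3+394, 16+45) = Gamma(397, 61).
Posterior mean = 397/61 = 397/61; prior mean = 3/16 = 3/16. Difference = 397/61 − 3/16 = 6169/976.

6169/976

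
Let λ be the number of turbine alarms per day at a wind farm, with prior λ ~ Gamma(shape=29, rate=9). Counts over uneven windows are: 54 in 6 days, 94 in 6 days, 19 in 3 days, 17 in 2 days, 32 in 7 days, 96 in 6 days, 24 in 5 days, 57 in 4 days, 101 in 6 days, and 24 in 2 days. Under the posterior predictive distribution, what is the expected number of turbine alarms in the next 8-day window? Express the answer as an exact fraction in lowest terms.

Total count: 54 + 94 + 19 + 17 + 32 + 96 + 24 + 57 + 101 + 24 = 518.
Total exposure: 6 + 6 + 3 + 2 + 7 + 6 + 5 + 4 + 6 + 2 = 47 days.
Conjugate update: add total count to the shape and total exposure to the rate, giving Gamma(547, 56).
Predictive mean over an 8-day window = T·E[λ|data] = 8·547/56 = 547/7.

547/7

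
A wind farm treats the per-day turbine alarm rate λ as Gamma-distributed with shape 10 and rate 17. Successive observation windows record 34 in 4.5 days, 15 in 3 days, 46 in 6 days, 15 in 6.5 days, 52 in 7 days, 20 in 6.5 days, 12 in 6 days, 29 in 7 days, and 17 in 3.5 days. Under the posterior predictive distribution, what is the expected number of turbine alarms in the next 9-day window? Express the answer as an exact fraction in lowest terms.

2250/67

Total count: 34 + 15 + 46 + 15 + 52 + 20 + 12 + 29 + 17 = 240.
Total exposure: 4.5 + 3 + 6 + 6.5 + 7 + 6.5 + 6 + 7 + 3.5 = 50 days.
By Gamma–Poisson conjugacy, the posterior is Gamma(α + Σx, β + Σt) = Gamma(10 + 240, 17 + 50) = Gamma(250, 67).
Predictive mean over a 9-day window = T·E[λ|data] = 9·250/67 = 2250/67.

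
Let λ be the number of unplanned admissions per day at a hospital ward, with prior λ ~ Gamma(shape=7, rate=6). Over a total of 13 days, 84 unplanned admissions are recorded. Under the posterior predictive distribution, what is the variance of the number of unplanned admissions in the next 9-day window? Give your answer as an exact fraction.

Total count 84 over total exposure 13 days.
Conjugate update: add total count to the shape and total exposure to the rate, giving Gamma(91, 19).
The posterior predictive for a window of length T is Negative Binomial with variance T·α'·(β'+T)/β'² = 9·91·28/361 = 22932/361.

22932/361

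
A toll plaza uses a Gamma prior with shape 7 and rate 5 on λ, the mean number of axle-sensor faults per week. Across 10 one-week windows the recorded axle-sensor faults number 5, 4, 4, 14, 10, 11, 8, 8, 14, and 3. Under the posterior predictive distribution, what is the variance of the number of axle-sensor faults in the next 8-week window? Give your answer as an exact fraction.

Total count: 5 + 4 + 4 + 14 + 10 + 11 + 8 + 8 + 14 + 3 = 81.
Total exposure: 10 weeks.
Gamma(α, β) with Poisson data over total exposure Σt gives posterior Gamma(α+Σx, β+Σt) = Gamma(88, 15).
The posterior predictive for a window of length T is Negative Binomial with variance T·α'·(β'+T)/β'² = 8·88·23/225 = 16192/225.

16192/225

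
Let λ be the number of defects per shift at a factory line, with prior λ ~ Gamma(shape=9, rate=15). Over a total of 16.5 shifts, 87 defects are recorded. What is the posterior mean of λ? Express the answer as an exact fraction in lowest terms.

64/21

Total count 87 over total exposure 16.5 shifts.
Posterior: α' = 9 + 87 = 96, β' = 15 + 16.5 = 63/2.
Posterior mean = α'/β' = 96/(63/2) = 64/21.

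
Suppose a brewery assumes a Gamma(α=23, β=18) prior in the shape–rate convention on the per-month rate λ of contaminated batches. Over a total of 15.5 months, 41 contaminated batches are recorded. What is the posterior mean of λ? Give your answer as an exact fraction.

128/67

Total count 41 over total exposure 15.5 months.
Posterior: α' = 23 + 41 = 64, β' = 18 + 15.5 = 67/2.
Posterior mean = α'/β' = 64/(67/2) = 128/67.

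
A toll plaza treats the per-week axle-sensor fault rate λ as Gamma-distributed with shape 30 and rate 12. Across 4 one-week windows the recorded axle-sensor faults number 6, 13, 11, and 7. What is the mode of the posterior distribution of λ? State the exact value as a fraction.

Total count: 6 + 13 + 11 + 7 = 37.
Total exposure: 4 weeks.
Conjugate update: add total count to the shape and total exposure to the rate, giving Gamma(67, 16).
Posterior mode = (α'−1)/β' = 66/16 = 33/8.

33/8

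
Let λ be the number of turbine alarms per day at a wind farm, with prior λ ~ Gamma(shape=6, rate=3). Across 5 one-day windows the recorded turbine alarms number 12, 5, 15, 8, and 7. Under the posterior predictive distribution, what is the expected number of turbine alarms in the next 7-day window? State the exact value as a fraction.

Total count: 12 + 5 + 15 + 8 + 7 = 47.
Total exposure: 5 days.
Conjugate update: add total count to the shape and total exposure to the rate, giving Gamma(53, 8).
Predictive mean over a 7-day window = T·E[λ|data] = 7·53/8 = 371/8.

371/8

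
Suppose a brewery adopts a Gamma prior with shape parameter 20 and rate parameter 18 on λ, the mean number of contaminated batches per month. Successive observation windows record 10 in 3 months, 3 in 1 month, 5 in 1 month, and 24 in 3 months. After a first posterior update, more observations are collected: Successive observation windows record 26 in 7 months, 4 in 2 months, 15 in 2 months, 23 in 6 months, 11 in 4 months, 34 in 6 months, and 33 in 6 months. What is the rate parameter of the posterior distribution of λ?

Total count: 10 + 3 + 5 + 24 = 42.
Total exposure: 3 + 1 + 1 + 3 = 8 months.
After the first batch: Gamma(20 + 42, 18 + 8) = Gamma(62, 26).
Total count: 26 + 4 + 15 + 23 + 11 + 34 + 33 = 146.
Total exposure: 7 + 2 + 2 + 6 + 4 + 6 + 6 = 33 months.
After the second batch: Gamma(62 + 146, 26 + 33) = Gamma(208, 59).

59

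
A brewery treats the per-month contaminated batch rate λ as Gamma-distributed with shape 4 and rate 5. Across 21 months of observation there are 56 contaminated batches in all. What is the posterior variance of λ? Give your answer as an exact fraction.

Total count 56 over total exposure 21 months.
Posterior: α' = 4 + 56 = 60, β' = 5 + 21 = 26.
Posterior variance = α'/β'² = 60/676 = 15/169.

15/169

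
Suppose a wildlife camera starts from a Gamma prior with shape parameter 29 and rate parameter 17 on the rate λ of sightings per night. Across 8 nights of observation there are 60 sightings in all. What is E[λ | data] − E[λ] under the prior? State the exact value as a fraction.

788/425

Total count 60 over total exposure 8 nights.
By Gamma–Poisson conjugacy, the posterior is Gamma(α + Σx, β + Σt) = Gamma(29 + 60, 17 + 8) = Gamma(89, 25).
Posterior mean = 89/25 = 89/25; prior mean = 29/17 = 29/17. Difference = 89/25 − 29/17 = 788/425.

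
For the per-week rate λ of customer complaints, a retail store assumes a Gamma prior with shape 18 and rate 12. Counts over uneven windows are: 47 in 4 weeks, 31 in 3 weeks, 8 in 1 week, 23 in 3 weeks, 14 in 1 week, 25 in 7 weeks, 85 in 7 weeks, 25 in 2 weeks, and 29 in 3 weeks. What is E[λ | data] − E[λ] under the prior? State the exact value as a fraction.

Total count: 47 + 31 + 8 + 23 + 14 + 25 + 85 + 25 + 29 = 287.
Total exposure: 4 + 3 + 1 + 3 + 1 + 7 + 7 + 2 + 3 = 31 weeks.
Gamma(α, β) with Poisson data over total exposure Σt gives posterior Gamma(α+Σx, β+Σt) = Gamma(305, 43).
Posterior mean = 305/43 = 305/43; prior mean = 18/12 = 3/2. Difference = 305/43 − 3/2 = 481/86.

481/86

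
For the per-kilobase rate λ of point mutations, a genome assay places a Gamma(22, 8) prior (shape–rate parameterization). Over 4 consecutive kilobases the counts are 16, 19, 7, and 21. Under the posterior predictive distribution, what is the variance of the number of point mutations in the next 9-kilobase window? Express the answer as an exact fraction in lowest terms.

1785/16

Total count: 16 + 19 + 7 + 21 = 63.
Total exposure: 4 kilobases.
Posterior: α' = 22 + 63 = 85, β' = 8 + 4 = 12.
The posterior predictive for a window of length T is Negative Binomial with variance T·α'·(β'+T)/β'² = 9·85·21/144 = 1785/16.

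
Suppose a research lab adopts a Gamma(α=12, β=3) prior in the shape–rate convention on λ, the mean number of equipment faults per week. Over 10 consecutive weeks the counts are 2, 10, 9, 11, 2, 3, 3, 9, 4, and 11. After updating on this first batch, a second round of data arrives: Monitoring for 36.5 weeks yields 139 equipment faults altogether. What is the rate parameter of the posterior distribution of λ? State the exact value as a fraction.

Total count: 2 + 10 + 9 + 11 + 2 + 3 + 3 + 9 + 4 + 11 = 64.
Total exposure: 10 weeks.
After the first batch: Gamma(12 + 64, 3 + 10) = Gamma(76, 13).
Total count 139 over total exposure 36.5 weeks.
After the second batch: Gamma(76 + 139, 13 + 36.5) = Gamma(215, 99/2).

99/2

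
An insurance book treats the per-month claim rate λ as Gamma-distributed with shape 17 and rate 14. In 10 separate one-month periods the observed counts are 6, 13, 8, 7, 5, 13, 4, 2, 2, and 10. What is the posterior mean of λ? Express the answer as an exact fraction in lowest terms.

29/8

Total count: 6 + 13 + 8 + 7 + 5 + 13 + 4 + 2 + 2 + 10 = 70.
Total exposure: 10 months.
The Gamma prior is conjugate for the Poisson rate, so λ | data ~ Gamma(17+70, 14+10) = Gamma(87, 24).
Posterior mean = α'/β' = 87/24 = 29/8.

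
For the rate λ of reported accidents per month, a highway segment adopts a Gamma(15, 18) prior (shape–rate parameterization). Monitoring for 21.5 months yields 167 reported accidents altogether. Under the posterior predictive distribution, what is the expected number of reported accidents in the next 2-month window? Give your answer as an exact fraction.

Total count 167 over total exposure 21.5 months.
Gamma(α, β) with Poisson data over total exposure Σt gives posterior Gamma(α+Σx, β+Σt) = Gamma(182, 79/2).
Predictive mean over a 2-month window = T·E[λ|data] = 2·182/(79/2) = 728/79.

728/79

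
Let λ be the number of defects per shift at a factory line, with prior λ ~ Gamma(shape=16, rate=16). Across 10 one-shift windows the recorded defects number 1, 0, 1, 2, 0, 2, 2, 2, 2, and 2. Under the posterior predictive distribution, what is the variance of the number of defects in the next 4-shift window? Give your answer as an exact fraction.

Total count: 1 + 0 + 1 + 2 + 0 + 2 + 2 + 2 + 2 + 2 = 14.
Total exposure: 10 shifts.
The Gamma prior is conjugate for the Poisson rate, so λ | data ~ Gamma(16+14, 16+10) = Gamma(30, 26).
The posterior predictive for a window of length T is Negative Binomial with variance T·α'·(β'+T)/β'² = 4·30·30/676 = 900/169.

900/169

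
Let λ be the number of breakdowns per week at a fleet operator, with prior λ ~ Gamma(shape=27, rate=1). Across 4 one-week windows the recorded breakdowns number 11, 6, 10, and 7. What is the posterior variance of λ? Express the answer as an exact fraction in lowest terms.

61/25

Total count: 11 + 6 + 10 + 7 = 34.
Total exposure: 4 weeks.
Posterior: α' = 27 + 34 = 61, β' = 1 + 4 = 5.
Posterior variance = α'/β'² = 61/25.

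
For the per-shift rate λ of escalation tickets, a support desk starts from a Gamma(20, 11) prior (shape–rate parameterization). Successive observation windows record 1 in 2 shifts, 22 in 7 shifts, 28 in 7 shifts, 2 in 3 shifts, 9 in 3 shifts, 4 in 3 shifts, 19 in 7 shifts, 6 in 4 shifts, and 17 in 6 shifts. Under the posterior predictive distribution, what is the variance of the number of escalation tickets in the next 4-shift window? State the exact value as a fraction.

Total count: 1 + 22 + 28 + 2 + 9 + 4 + 19 + 6 + 17 = 108.
Total exposure: 2 + 7 + 7 + 3 + 3 + 3 + 7 + 4 + 6 = 42 shifts.
The Gamma prior is conjugate for the Poisson rate, so λ | data ~ Gamma(20+108, 11+42) = Gamma(128, 53).
The posterior predictive for a window of length T is Negative Binomial with variance T·α'·(β'+T)/β'² = 4·128·57/2809 = 29184/2809.

29184/2809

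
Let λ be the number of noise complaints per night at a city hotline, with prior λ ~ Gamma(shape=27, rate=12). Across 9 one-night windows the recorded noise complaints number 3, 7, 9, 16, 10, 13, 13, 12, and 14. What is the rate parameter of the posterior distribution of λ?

Total count: 3 + 7 + 9 + 16 + 10 + 13 + 13 + 12 + 14 = 97.
Total exposure: 9 nights.
The Gamma prior is conjugate for the Poisson rate, so λ | data ~ Gamma(27+97, 12+9) = Gamma(124, 21).

21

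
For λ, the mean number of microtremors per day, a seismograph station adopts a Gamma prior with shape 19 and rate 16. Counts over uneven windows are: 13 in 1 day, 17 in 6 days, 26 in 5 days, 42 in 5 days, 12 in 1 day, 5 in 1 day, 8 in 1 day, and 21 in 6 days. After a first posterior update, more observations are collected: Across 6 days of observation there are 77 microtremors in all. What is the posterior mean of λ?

5

Total count: 13 + 17 + 26 + 42 + 12 + 5 + 8 + 21 = 144.
Total exposure: 1 + 6 + 5 + 5 + 1 + 1 + 1 + 6 = 26 days.
After the first batch: Gamma(19 + 144, 16 + 26) = Gamma(163, 42).
Total count 77 over total exposure 6 days.
After the second batch: Gamma(163 + 77, 42 + 6) = Gamma(240, 48).
Posterior mean = α'/β' = 240/48 = 5.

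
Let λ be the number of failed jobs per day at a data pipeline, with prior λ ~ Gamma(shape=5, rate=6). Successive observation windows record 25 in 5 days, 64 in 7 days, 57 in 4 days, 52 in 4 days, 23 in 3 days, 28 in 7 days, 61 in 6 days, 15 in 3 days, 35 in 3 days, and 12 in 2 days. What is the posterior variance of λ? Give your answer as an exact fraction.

377/2500

Total count: 25 + 64 + 57 + 52 + 23 + 28 + 61 + 15 + 35 + 12 = 372.
Total exposure: 5 + 7 + 4 + 4 + 3 + 7 + 6 + 3 + 3 + 2 = 44 days.
The Gamma prior is conjugate for the Poisson rate, so λ | data ~ Gamma(5+372, 6+44) = Gamma(377, 50).
Posterior variance = α'/β'² = 377/2500.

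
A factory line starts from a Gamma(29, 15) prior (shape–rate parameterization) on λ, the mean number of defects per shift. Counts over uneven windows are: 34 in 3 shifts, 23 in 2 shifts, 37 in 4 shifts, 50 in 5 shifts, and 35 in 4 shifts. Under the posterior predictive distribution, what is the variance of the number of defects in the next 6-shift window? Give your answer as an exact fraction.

Total count: 34 + 23 + 37 + 50 + 35 = 179.
Total exposure: 3 + 2 + 4 + 5 + 4 = 18 shifts.
Gamma(α, β) with Poisson data over total exposure Σt gives posterior Gamma(α+Σx, β+Σt) = Gamma(208, 33).
The posterior predictive for a window of length T is Negative Binomial with variance T·α'·(β'+T)/β'² = 6·208·39/1089 = 5408/121.

5408/121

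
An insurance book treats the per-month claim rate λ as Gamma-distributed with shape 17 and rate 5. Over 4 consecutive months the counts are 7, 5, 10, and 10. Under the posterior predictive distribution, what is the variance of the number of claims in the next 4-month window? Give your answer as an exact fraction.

Total count: 7 + 5 + 10 + 10 = 32.
Total exposure: 4 months.
Gamma(α, β) with Poisson data over total exposure Σt gives posterior Gamma(α+Σx, β+Σt) = Gamma(49, 9).
The posterior predictive for a window of length T is Negative Binomial with variance T·α'·(β'+T)/β'² = 4·49·13/81 = 2548/81.

2548/81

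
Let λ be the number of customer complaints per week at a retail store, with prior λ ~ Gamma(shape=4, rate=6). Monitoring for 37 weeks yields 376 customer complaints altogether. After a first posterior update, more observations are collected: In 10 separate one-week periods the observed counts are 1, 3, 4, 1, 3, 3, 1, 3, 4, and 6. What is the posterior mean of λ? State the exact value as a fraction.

Total count 376 over total exposure 37 weeks.
After the first batch: Gamma(4 + 376, 6 + 37) = Gamma(380, 43).
Total count: 1 + 3 + 4 + 1 + 3 + 3 + 1 + 3 + 4 + 6 = 29.
Total exposure: 10 weeks.
After the second batch: Gamma(380 + 29, 43 + 10) = Gamma(409, 53).
Posterior mean = α'/β' = 409/53.

409/53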